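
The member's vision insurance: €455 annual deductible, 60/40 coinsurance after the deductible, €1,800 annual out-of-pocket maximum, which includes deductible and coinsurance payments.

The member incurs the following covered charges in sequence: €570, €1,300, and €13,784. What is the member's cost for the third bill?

€779

Bill 1, €570: €455 to deductible, leaving €115; member's 40% is €46. Cost to member: €501. OOP to date €501.
Bill 2, €1,300: deductible already satisfied, so member's share is 40% × €1,300 = €520. Member owes €520 (running OOP €1,021).
Bill 3, €13,784: deductible already satisfied, so member's share is 40% × €13,784 = €5,513.60. That would push OOP to €6,534.60, over the €1,800 cap, so member pays €1,800 − €1,021 = €779.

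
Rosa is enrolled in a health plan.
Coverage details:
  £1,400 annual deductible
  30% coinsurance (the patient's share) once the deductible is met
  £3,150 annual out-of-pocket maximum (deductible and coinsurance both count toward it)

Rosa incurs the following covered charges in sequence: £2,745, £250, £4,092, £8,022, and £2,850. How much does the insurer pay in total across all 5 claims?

Claim 1 — £2,745: £1,400 to deductible, leaving £1,345; coinsurance £1,345 × 30% = £403.50. Cost to patient: £1,803.50. OOP to date £1,803.50. Insurer: £2,745 − £1,803.50 = £941.50.
Claim 2 — £250: deductible already satisfied, so patient's share is 30% × £250 = £75. Patient pays £75; OOP now £1,878.50. Plan pays £250 − £75 = £175.
Claim 3 — £4,092: 30% coinsurance on £4,092 = £1,227.60. Cost to patient: £1,227.60. OOP to date £3,106.10. Plan pays £4,092 − £1,227.60 = £2,864.40.
Claim 4 — £8,022: deductible met; 30% of £8,022 = £2,406.60. That would push OOP to £5,512.70, over the £3,150 cap, so patient pays £3,150 − £3,106.10 = £43.90. Plan pays £8,022 − £43.90 = £7,978.10.
Claim 5 — £2,850: 30% coinsurance on £2,850 = £855. That would push OOP to £4,005, over the £3,150 cap, so patient pays £3,150 − £3,150 = £0. Insurer: £2,850 − £0 = £2,850.
Insurer total = bills − patient's total = £17,959 − £3,150 = £14,809.

£14,809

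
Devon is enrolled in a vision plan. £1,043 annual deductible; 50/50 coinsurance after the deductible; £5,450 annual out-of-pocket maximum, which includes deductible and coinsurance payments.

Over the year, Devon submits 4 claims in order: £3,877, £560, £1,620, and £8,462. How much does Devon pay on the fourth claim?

Claim 1 (£3,877): £1,043 to deductible, leaving £2,834; 50% of £2,834 = £1,417. Cost to member: £2,460. OOP to date £2,460.
Claim 2 (£560): deductible met; 50% of £560 = £280. Member owes £280 (running OOP £2,740).
Claim 3 (£1,620): deductible already satisfied, so member's share is 50% × £1,620 = £810. Member owes £810 (running OOP £3,550).
Claim 4 (£8,462): deductible already satisfied, so member's share is 50% × £8,462 = £4,231. That would push OOP to £7,781, over the £5,450 cap, so member pays £5,450 − £3,550 = £1,900.

£1,900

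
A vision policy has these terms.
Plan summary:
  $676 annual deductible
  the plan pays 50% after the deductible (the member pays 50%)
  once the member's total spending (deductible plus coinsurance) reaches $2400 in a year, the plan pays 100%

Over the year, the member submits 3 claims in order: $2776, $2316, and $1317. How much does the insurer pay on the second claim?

$1642

Claim 1 ($2776): $676 finishes the deductible; $2100 goes to coinsurance; member's 50% is $1050. Cost to member: $1726. OOP to date $1726. Insurer: $2776 − $1726 = $1050.
Claim 2 ($2316): deductible already satisfied, so member's share is 50% × $2316 = $1158. That would push OOP to $2884, over the $2400 cap, so member pays $2400 − $1726 = $674. Plan pays $2316 − $674 = $1642.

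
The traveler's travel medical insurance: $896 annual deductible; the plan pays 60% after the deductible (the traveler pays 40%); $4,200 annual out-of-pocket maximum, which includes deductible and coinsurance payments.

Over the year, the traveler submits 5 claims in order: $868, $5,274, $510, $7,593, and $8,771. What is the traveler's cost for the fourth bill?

$1,001.60

Claim 1 — $868: all of it applies to the deductible. Traveler pays $868; OOP now $868.
Claim 2 — $5,274: $28 to deductible, leaving $5,246; coinsurance $5,246 × 40% = $2,098.40. Traveler owes $2,126.40 (running OOP $2,994.40).
Claim 3 — $510: deductible already satisfied, so traveler's share is 40% × $510 = $204. Traveler owes $204 (running OOP $3,198.40).
Claim 4 — $7,593: deductible already satisfied, so traveler's share is 40% × $7,593 = $3,037.20. OOP would hit $6,235.60 > $4,200, so the cap limits the traveler to $4,200 − $3,198.40 = $1,001.60.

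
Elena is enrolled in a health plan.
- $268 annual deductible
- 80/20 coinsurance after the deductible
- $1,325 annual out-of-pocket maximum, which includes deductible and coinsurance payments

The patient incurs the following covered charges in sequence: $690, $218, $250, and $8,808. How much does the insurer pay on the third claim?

#1 ($690): deductible takes $268, $422 remains; 20% of $422 = $84.40. Patient pays $352.40; OOP now $352.40. Plan pays $690 − $352.40 = $337.60.
#2 ($218): deductible already satisfied, so patient's share is 20% × $218 = $43.60. Patient owes $43.60 (running OOP $396). Insurer: $218 − $43.60 = $174.40.
#3 ($250): 20% coinsurance on $250 = $50. Patient owes $50 (running OOP $446). Plan pays $250 − $50 = $200.

$200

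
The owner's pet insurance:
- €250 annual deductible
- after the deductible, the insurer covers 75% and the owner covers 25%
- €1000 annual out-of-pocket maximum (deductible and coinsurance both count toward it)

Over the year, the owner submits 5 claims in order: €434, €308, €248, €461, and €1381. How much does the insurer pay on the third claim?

€186

#1 (€434): €250 to deductible, leaving €184; coinsurance €184 × 25% = €46. Owner owes €296 (running OOP €296). Insurer: €434 − €296 = €138.
#2 (€308): deductible already satisfied, so owner's share is 25% × €308 = €77. Cost to owner: €77. OOP to date €373. Plan pays €308 − €77 = €231.
#3 (€248): deductible met; 25% of €248 = €62. Cost to owner: €62. OOP to date €435. Insurer: €248 − €62 = €186.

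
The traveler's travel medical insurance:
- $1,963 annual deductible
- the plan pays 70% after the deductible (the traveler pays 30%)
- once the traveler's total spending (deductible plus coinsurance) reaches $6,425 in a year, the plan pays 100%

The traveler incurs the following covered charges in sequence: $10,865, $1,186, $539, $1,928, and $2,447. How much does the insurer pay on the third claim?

$377.30

Claim 1 ($10,865): deductible takes $1,963, $8,902 remains; coinsurance $8,902 × 30% = $2,670.60. Cost to traveler: $4,633.60. OOP to date $4,633.60. Plan pays $10,865 − $4,633.60 = $6,231.40.
Claim 2 ($1,186): 30% coinsurance on $1,186 = $355.80. Traveler owes $355.80 (running OOP $4,989.40). Insurer: $1,186 − $355.80 = $830.20.
Claim 3 ($539): deductible already satisfied, so traveler's share is 30% × $539 = $161.70. Traveler pays $161.70; OOP now $5,151.10. Insurer: $539 − $161.70 = $377.30.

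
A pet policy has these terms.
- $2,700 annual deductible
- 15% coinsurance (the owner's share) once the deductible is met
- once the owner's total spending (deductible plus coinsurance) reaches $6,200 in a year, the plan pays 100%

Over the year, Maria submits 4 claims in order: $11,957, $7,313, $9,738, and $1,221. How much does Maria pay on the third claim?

Claim 1 ($11,957): $2,700 finishes the deductible; $9,257 goes to coinsurance; 15% of $9,257 = $1,388.55. Owner pays $4,088.55; OOP now $4,088.55.
Claim 2 ($7,313): deductible already satisfied, so owner's share is 15% × $7,313 = $1,096.95. Cost to owner: $1,096.95. OOP to date $5,185.50.
Claim 3 ($9,738): deductible already satisfied, so owner's share is 15% × $9,738 = $1,460.70. OOP would hit $6,646.20 > $6,200, so the cap limits the owner to $6,200 − $5,185.50 = $1,014.50.

$1,014.50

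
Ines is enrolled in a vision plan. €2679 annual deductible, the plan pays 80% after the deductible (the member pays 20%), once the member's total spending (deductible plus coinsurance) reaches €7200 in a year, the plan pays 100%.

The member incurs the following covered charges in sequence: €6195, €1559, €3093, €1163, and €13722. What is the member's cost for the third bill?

€618.60

Claim 1 (€6195): €2679 finishes the deductible; €3516 goes to coinsurance; 20% of €3516 = €703.20. Cost to member: €3382.20. OOP to date €3382.20.
Claim 2 (€1559): deductible met; 20% of €1559 = €311.80. Member pays €311.80; OOP now €3694.
Claim 3 (€3093): 20% coinsurance on €3093 = €618.60. Cost to member: €618.60. OOP to date €4312.60.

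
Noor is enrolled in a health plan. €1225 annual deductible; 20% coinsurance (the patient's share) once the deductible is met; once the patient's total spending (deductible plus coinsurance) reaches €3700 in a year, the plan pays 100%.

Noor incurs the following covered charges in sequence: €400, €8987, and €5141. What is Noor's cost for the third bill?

Claim 1 — €400: entire amount goes to the deductible. Cost to patient: €400. OOP to date €400.
Claim 2 — €8987: €825 finishes the deductible; €8162 goes to coinsurance; patient's 20% is €1632.40. Patient owes €2457.40 (running OOP €2857.40).
Claim 3 — €5141: 20% coinsurance on €5141 = €1028.20. OOP would hit €3885.60 > €3700, so the cap limits the patient to €3700 − €2857.40 = €842.60.

€842.60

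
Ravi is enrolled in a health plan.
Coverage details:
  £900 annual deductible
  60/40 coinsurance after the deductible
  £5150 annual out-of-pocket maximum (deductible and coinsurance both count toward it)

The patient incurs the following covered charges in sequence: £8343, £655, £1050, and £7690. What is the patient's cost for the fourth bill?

Bill 1, £8343: £900 finishes the deductible; £7443 goes to coinsurance; 40% of £7443 = £2977.20. Patient pays £3877.20; OOP now £3877.20.
Bill 2, £655: 40% coinsurance on £655 = £262. Patient owes £262 (running OOP £4139.20).
Bill 3, £1050: 40% coinsurance on £1050 = £420. Cost to patient: £420. OOP to date £4559.20.
Bill 4, £7690: deductible met; 40% of £7690 = £3076. Adding that to £4559.20 gives £7635.20, past the £5150 cap; patient pays only £5150 − £4559.20 = £590.80.

£590.80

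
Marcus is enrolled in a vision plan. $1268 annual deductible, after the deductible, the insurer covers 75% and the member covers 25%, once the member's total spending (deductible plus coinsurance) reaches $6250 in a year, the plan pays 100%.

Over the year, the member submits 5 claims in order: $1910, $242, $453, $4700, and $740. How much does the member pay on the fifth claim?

$185

#1 ($1910): deductible takes $1268, $642 remains; 25% of $642 = $160.50. Member owes $1428.50 (running OOP $1428.50).
#2 ($242): deductible already satisfied, so member's share is 25% × $242 = $60.50. Member pays $60.50; OOP now $1489.
#3 ($453): deductible already satisfied, so member's share is 25% × $453 = $113.25. Cost to member: $113.25. OOP to date $1602.25.
#4 ($4700): deductible already satisfied, so member's share is 25% × $4700 = $1175. Member pays $1175; OOP now $2777.25.
#5 ($740): deductible met; 25% of $740 = $185. Member owes $185 (running OOP $2962.25).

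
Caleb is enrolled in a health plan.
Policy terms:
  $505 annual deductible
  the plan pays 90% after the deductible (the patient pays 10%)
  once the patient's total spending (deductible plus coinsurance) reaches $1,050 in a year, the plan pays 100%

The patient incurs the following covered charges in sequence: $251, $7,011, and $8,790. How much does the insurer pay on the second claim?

Claim 1 ($251): all of it applies to the deductible. Cost to patient: $251. OOP to date $251. Insurer: $251 − $251 = $0.
Claim 2 ($7,011): deductible takes $254, $6,757 remains; coinsurance $6,757 × 10% = $675.70. Together that's $254 + $675.70 = $929.70. That would push OOP to $1,180.70, over the $1,050 cap, so patient pays $1,050 − $251 = $799. Plan pays $7,011 − $799 = $6,212.

$6,212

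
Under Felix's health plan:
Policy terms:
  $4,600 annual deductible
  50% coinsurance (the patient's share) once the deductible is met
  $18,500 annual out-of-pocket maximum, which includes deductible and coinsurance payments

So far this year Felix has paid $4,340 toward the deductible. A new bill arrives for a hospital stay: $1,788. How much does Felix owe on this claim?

$1,024

$4,340 of the $4,600 deductible is already met, leaving $260.
That leaves $1,788 − $260 = $1,528 for coinsurance.
Coinsurance: $1,528 × 50% = $764.
So the patient owes $260 + $764 = $1,024 before any cap.
Total out-of-pocket so far would be $4,340 + $1,024 = $5,364, below the $18,500 cap — no reduction.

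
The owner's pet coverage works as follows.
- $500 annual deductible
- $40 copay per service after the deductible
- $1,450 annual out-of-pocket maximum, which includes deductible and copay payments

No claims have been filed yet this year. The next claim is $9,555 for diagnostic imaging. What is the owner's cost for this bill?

Deductible not yet touched, so the first $500 of the bill goes to the deductible.
After the $500 deductible portion, $9,555 − $500 = $9,055 is subject to the copay.
Copay on this service: $40.
That puts the owner's cost at $500 + $40 = $540 before any cap.
Year-to-date out-of-pocket becomes $0 + $540 = $540, still under the $1,450 maximum, so no cap applies.

$540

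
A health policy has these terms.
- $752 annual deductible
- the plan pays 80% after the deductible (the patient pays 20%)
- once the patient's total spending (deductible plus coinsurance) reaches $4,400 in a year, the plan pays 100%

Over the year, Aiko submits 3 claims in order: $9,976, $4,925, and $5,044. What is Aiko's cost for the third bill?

#1 ($9,976): $752 finishes the deductible; $9,224 goes to coinsurance; 20% of $9,224 = $1,844.80. Patient pays $2,596.80; OOP now $2,596.80.
#2 ($4,925): deductible already satisfied, so patient's share is 20% × $4,925 = $985. Patient owes $985 (running OOP $3,581.80).
#3 ($5,044): deductible met; 20% of $5,044 = $1,008.80. Adding that to $3,581.80 gives $4,590.60, past the $4,400 cap; patient pays only $4,400 − $3,581.80 = $818.20.

$818.20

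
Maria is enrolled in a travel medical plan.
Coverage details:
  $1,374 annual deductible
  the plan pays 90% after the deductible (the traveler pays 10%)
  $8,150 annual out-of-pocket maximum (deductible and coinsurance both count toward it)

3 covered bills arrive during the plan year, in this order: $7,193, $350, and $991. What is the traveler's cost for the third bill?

$99.10

Claim 1 ($7,193): deductible takes $1,374, $5,819 remains; traveler's 10% is $581.90. Traveler owes $1,955.90 (running OOP $1,955.90).
Claim 2 ($350): deductible already satisfied, so traveler's share is 10% × $350 = $35. Traveler owes $35 (running OOP $1,990.90).
Claim 3 ($991): deductible met; 10% of $991 = $99.10. Traveler pays $99.10; OOP now $2,090.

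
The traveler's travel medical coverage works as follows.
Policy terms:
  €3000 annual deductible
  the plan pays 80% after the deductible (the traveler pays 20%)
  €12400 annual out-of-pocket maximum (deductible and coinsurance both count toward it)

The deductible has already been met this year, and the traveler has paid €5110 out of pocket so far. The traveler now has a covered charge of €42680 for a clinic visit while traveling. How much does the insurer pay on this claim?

€35390

The deductible is already satisfied, so the full bill goes to coinsurance.
Coinsurance: €42680 × 20% = €8536.
Adding €8536 to the €5110 already spent would give €13646, which exceeds the €12400 cap; the traveler pays just €12400 − €5110 = €7290.
Insurer pays the balance: €42680 − €7290 = €35390.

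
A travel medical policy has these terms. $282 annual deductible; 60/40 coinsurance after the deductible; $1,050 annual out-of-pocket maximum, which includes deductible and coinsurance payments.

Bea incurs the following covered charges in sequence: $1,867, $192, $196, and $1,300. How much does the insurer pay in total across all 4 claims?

#1 ($1,867): $282 finishes the deductible; $1,585 goes to coinsurance; traveler's 40% is $634. Cost to traveler: $916. OOP to date $916. Plan pays $1,867 − $916 = $951.
#2 ($192): 40% coinsurance on $192 = $76.80. Traveler owes $76.80 (running OOP $992.80). Plan pays $192 − $76.80 = $115.20.
#3 ($196): 40% coinsurance on $196 = $78.40. Adding that to $992.80 gives $1,071.20, past the $1,050 cap; traveler pays only $1,050 − $992.80 = $57.20. Insurer: $196 − $57.20 = $138.80.
#4 ($1,300): 40% coinsurance on $1,300 = $520. Adding that to $1,050 gives $1,570, past the $1,050 cap; traveler pays only $1,050 − $1,050 = $0. Insurer: $1,300 − $0 = $1,300.
Insurer total: $951 + $115.20 + $138.80 + $1,300 = $2,505.

$2,505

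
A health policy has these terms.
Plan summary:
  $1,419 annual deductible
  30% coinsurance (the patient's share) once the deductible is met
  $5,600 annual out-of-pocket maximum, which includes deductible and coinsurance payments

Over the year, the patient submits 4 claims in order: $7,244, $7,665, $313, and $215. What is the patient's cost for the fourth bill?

$40.10

Claim 1 ($7,244): $1,419 finishes the deductible; $5,825 goes to coinsurance; coinsurance $5,825 × 30% = $1,747.50. Cost to patient: $3,166.50. OOP to date $3,166.50.
Claim 2 ($7,665): 30% coinsurance on $7,665 = $2,299.50. Cost to patient: $2,299.50. OOP to date $5,466.
Claim 3 ($313): deductible already satisfied, so patient's share is 30% × $313 = $93.90. Patient owes $93.90 (running OOP $5,559.90).
Claim 4 ($215): 30% coinsurance on $215 = $64.50. That would push OOP to $5,624.40, over the $5,600 cap, so patient pays $5,600 − $5,559.90 = $40.10.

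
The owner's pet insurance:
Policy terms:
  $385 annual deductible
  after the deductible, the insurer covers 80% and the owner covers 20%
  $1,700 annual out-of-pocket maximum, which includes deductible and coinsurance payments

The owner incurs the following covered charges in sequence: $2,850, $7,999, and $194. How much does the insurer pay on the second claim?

Bill 1, $2,850: $385 finishes the deductible; $2,465 goes to coinsurance; coinsurance $2,465 × 20% = $493. Owner owes $878 (running OOP $878). Plan pays $2,850 − $878 = $1,972.
Bill 2, $7,999: deductible met; 20% of $7,999 = $1,599.80. That would push OOP to $2,477.80, over the $1,700 cap, so owner pays $1,700 − $878 = $822. Plan pays $7,999 − $822 = $7,177.

$7,177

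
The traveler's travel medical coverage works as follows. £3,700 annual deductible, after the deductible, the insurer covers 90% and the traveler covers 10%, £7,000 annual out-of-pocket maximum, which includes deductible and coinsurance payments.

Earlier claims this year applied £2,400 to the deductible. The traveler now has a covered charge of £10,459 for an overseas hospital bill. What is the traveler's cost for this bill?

£2,215.90

Remaining deductible: £3,700 − £2,400 = £1,300.
The remaining £9,159 (= £10,459 − £1,300) moves to coinsurance.
Coinsurance: £9,159 × 10% = £915.90.
Traveler responsibility before any cap: £1,300 + £915.90 = £2,215.90.
Total out-of-pocket so far would be £2,400 + £2,215.90 = £4,615.90, below the £7,000 cap — no reduction.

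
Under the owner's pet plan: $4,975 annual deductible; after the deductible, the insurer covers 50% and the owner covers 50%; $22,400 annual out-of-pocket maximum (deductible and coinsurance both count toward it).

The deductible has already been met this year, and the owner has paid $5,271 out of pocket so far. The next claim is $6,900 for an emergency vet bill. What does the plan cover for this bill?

With the deductible met, the entire $6,900 is subject to coinsurance.
50% of $6,900 = $3,450 falls to the owner.
Cumulative spending $5,271 + $3,450 = $8,721 stays under the $22,400 maximum.
The insurer covers the remainder: $6,900 − $3,450 = $3,450.

$3,450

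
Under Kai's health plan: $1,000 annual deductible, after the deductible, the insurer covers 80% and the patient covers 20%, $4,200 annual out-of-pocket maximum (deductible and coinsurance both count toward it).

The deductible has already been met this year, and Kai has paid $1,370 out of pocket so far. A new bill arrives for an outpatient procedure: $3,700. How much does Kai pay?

$740

With the deductible met, the entire $3,700 is subject to coinsurance.
Patient's 20% share of $3,700 is $740.
Total out-of-pocket so far would be $1,370 + $740 = $2,110, below the $4,200 cap — no reduction.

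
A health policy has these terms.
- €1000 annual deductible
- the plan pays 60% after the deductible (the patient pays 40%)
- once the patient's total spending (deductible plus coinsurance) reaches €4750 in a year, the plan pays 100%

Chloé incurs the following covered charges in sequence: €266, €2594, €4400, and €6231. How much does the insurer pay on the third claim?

#1 (€266): fully absorbed by the deductible. Patient owes €266 (running OOP €266). Insurer: €266 − €266 = €0.
#2 (€2594): deductible takes €734, €1860 remains; patient's 40% is €744. Patient pays €1478; OOP now €1744. Plan pays €2594 − €1478 = €1116.
#3 (€4400): deductible already satisfied, so patient's share is 40% × €4400 = €1760. Cost to patient: €1760. OOP to date €3504. Plan pays €4400 − €1760 = €2640.

€2640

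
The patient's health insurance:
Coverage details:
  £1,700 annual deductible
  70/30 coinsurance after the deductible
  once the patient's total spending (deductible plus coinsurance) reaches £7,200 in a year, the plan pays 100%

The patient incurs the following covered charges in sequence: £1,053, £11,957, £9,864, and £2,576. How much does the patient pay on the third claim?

Claim 1 — £1,053: fully absorbed by the deductible. Patient owes £1,053 (running OOP £1,053).
Claim 2 — £11,957: £647 to deductible, leaving £11,310; patient's 30% is £3,393. Cost to patient: £4,040. OOP to date £5,093.
Claim 3 — £9,864: deductible already satisfied, so patient's share is 30% × £9,864 = £2,959.20. That would push OOP to £8,052.20, over the £7,200 cap, so patient pays £7,200 − £5,093 = £2,107.

£2,107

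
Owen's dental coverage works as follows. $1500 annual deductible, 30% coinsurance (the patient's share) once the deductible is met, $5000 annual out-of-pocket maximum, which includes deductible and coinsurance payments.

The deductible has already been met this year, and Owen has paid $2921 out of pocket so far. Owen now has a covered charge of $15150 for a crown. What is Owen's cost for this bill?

The deductible is already satisfied, so the full bill goes to coinsurance.
30% of $15150 = $4545 falls to the patient.
Adding $4545 to the $2921 already spent would give $7466, which exceeds the $5000 cap; the patient pays just $5000 − $2921 = $2079.

$2079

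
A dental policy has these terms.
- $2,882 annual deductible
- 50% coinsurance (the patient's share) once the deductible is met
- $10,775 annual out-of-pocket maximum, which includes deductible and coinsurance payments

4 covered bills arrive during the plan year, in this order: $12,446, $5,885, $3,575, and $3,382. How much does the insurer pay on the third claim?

Bill 1, $12,446: deductible takes $2,882, $9,564 remains; coinsurance $9,564 × 50% = $4,782. Patient pays $7,664; OOP now $7,664. Insurer: $12,446 − $7,664 = $4,782.
Bill 2, $5,885: 50% coinsurance on $5,885 = $2,942.50. Cost to patient: $2,942.50. OOP to date $10,606.50. Insurer: $5,885 − $2,942.50 = $2,942.50.
Bill 3, $3,575: 50% coinsurance on $3,575 = $1,787.50. That would push OOP to $12,394, over the $10,775 cap, so patient pays $10,775 − $10,606.50 = $168.50. Plan pays $3,575 − $168.50 = $3,406.50.

$3,406.50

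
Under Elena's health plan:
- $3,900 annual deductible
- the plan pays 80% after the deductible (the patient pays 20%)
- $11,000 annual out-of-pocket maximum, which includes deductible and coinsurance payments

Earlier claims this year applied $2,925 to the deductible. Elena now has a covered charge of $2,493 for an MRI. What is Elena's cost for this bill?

$1,278.60

Deductible still to meet: $3,900 − $2,925 = $975.
After the $975 deductible portion, $2,493 − $975 = $1,518 is subject to coinsurance.
20% of $1,518 = $303.60 falls to the patient.
So the patient owes $975 + $303.60 = $1,278.60 before any cap.
Cumulative spending $2,925 + $1,278.60 = $4,203.60 stays under the $11,000 maximum.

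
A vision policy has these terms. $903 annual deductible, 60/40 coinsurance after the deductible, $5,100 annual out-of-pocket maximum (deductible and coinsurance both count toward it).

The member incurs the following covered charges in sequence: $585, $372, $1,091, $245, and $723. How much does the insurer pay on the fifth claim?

$433.80

Claim 1 ($585): fully absorbed by the deductible. Member owes $585 (running OOP $585). Plan pays $585 − $585 = $0.
Claim 2 ($372): $318 finishes the deductible; $54 goes to coinsurance; coinsurance $54 × 40% = $21.60. Member owes $339.60 (running OOP $924.60). Plan pays $372 − $339.60 = $32.40.
Claim 3 ($1,091): 40% coinsurance on $1,091 = $436.40. Member pays $436.40; OOP now $1,361. Plan pays $1,091 − $436.40 = $654.60.
Claim 4 ($245): deductible already satisfied, so member's share is 40% × $245 = $98. Member owes $98 (running OOP $1,459). Plan pays $245 − $98 = $147.
Claim 5 ($723): deductible met; 40% of $723 = $289.20. Member pays $289.20; OOP now $1,748.20. Plan pays $723 − $289.20 = $433.80.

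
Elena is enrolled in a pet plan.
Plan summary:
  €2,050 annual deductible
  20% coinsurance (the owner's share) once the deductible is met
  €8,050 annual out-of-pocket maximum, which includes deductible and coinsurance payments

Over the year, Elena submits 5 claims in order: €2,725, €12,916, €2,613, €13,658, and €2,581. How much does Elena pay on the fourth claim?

Bill 1, €2,725: €2,050 to deductible, leaving €675; 20% of €675 = €135. Owner owes €2,185 (running OOP €2,185).
Bill 2, €12,916: deductible already satisfied, so owner's share is 20% × €12,916 = €2,583.20. Cost to owner: €2,583.20. OOP to date €4,768.20.
Bill 3, €2,613: 20% coinsurance on €2,613 = €522.60. Cost to owner: €522.60. OOP to date €5,290.80.
Bill 4, €13,658: deductible met; 20% of €13,658 = €2,731.60. Owner pays €2,731.60; OOP now €8,022.40.

€2,731.60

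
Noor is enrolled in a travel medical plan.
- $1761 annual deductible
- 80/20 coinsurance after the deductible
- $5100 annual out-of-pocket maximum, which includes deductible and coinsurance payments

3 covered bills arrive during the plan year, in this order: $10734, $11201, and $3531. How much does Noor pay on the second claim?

$1544.40

Claim 1 ($10734): $1761 finishes the deductible; $8973 goes to coinsurance; 20% of $8973 = $1794.60. Traveler pays $3555.60; OOP now $3555.60.
Claim 2 ($11201): 20% coinsurance on $11201 = $2240.20. Adding that to $3555.60 gives $5795.80, past the $5100 cap; traveler pays only $5100 − $3555.60 = $1544.40.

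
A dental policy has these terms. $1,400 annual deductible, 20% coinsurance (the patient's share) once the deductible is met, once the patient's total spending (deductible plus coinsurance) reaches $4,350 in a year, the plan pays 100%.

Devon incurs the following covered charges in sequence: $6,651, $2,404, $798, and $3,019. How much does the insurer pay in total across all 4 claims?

$9,177.60

Bill 1, $6,651: deductible takes $1,400, $5,251 remains; 20% of $5,251 = $1,050.20. Patient owes $2,450.20 (running OOP $2,450.20). Insurer: $6,651 − $2,450.20 = $4,200.80.
Bill 2, $2,404: deductible met; 20% of $2,404 = $480.80. Patient owes $480.80 (running OOP $2,931). Insurer: $2,404 − $480.80 = $1,923.20.
Bill 3, $798: 20% coinsurance on $798 = $159.60. Cost to patient: $159.60. OOP to date $3,090.60. Insurer: $798 − $159.60 = $638.40.
Bill 4, $3,019: deductible already satisfied, so patient's share is 20% × $3,019 = $603.80. Cost to patient: $603.80. OOP to date $3,694.40. Plan pays $3,019 − $603.80 = $2,415.20.
Insurer total: $4,200.80 + $1,923.20 + $638.40 + $2,415.20 = $9,177.60.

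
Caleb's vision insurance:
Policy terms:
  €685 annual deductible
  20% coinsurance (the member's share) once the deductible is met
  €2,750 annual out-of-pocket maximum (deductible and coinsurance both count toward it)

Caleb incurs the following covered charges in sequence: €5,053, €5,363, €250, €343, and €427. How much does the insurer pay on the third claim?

€200

Bill 1, €5,053: €685 to deductible, leaving €4,368; 20% of €4,368 = €873.60. Member pays €1,558.60; OOP now €1,558.60. Plan pays €5,053 − €1,558.60 = €3,494.40.
Bill 2, €5,363: 20% coinsurance on €5,363 = €1,072.60. Member owes €1,072.60 (running OOP €2,631.20). Plan pays €5,363 − €1,072.60 = €4,290.40.
Bill 3, €250: 20% coinsurance on €250 = €50. Member owes €50 (running OOP €2,681.20). Insurer: €250 − €50 = €200.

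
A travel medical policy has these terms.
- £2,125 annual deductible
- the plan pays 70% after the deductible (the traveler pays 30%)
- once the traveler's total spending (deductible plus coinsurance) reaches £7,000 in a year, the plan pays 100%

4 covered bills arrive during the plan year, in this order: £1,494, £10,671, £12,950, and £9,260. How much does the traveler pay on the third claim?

£1,863

Bill 1, £1,494: all of it applies to the deductible. Cost to traveler: £1,494. OOP to date £1,494.
Bill 2, £10,671: £631 finishes the deductible; £10,040 goes to coinsurance; coinsurance £10,040 × 30% = £3,012. Traveler pays £3,643; OOP now £5,137.
Bill 3, £12,950: 30% coinsurance on £12,950 = £3,885. OOP would hit £9,022 > £7,000, so the cap limits the traveler to £7,000 − £5,137 = £1,863.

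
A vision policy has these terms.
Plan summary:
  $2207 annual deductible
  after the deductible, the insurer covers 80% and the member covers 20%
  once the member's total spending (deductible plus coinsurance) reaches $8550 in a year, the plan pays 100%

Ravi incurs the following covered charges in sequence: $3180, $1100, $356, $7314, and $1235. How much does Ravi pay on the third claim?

$71.20

#1 ($3180): $2207 finishes the deductible; $973 goes to coinsurance; coinsurance $973 × 20% = $194.60. Cost to member: $2401.60. OOP to date $2401.60.
#2 ($1100): deductible already satisfied, so member's share is 20% × $1100 = $220. Member pays $220; OOP now $2621.60.
#3 ($356): deductible met; 20% of $356 = $71.20. Cost to member: $71.20. OOP to date $2692.80.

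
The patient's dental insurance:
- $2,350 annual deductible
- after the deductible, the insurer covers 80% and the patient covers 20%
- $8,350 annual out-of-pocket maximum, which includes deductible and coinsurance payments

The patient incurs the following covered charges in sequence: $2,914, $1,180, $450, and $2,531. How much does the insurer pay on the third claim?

#1 ($2,914): $2,350 to deductible, leaving $564; coinsurance $564 × 20% = $112.80. Cost to patient: $2,462.80. OOP to date $2,462.80. Plan pays $2,914 − $2,462.80 = $451.20.
#2 ($1,180): 20% coinsurance on $1,180 = $236. Patient owes $236 (running OOP $2,698.80). Plan pays $1,180 − $236 = $944.
#3 ($450): deductible met; 20% of $450 = $90. Cost to patient: $90. OOP to date $2,788.80. Plan pays $450 − $90 = $360.

$360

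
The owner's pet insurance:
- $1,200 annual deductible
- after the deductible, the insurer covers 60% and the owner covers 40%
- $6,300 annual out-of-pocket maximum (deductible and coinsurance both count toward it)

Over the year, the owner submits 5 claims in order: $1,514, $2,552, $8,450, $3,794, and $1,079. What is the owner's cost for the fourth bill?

Claim 1 ($1,514): $1,200 to deductible, leaving $314; owner's 40% is $125.60. Owner owes $1,325.60 (running OOP $1,325.60).
Claim 2 ($2,552): deductible met; 40% of $2,552 = $1,020.80. Owner owes $1,020.80 (running OOP $2,346.40).
Claim 3 ($8,450): deductible met; 40% of $8,450 = $3,380. Owner owes $3,380 (running OOP $5,726.40).
Claim 4 ($3,794): deductible met; 40% of $3,794 = $1,517.60. Adding that to $5,726.40 gives $7,244, past the $6,300 cap; owner pays only $6,300 − $5,726.40 = $573.60.

$573.60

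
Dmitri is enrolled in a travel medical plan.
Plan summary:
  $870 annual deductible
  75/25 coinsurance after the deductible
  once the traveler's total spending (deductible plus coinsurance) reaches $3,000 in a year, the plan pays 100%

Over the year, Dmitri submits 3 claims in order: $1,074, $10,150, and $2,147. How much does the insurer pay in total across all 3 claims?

$10,371

#1 ($1,074): $870 finishes the deductible; $204 goes to coinsurance; coinsurance $204 × 25% = $51. Traveler owes $921 (running OOP $921). Insurer: $1,074 − $921 = $153.
#2 ($10,150): deductible met; 25% of $10,150 = $2,537.50. That would push OOP to $3,458.50, over the $3,000 cap, so traveler pays $3,000 − $921 = $2,079. Plan pays $10,150 − $2,079 = $8,071.
#3 ($2,147): 25% coinsurance on $2,147 = $536.75. Adding that to $3,000 gives $3,536.75, past the $3,000 cap; traveler pays only $3,000 − $3,000 = $0. Insurer: $2,147 − $0 = $2,147.
Insurer total = bills − traveler's total = $13,371 − $3,000 = $10,371.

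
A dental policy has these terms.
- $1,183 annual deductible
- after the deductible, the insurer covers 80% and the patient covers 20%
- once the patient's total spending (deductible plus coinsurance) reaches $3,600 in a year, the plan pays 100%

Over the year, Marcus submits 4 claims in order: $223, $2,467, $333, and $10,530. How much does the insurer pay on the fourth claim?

#1 ($223): entire amount goes to the deductible. Cost to patient: $223. OOP to date $223. Insurer: $223 − $223 = $0.
#2 ($2,467): $960 finishes the deductible; $1,507 goes to coinsurance; patient's 20% is $301.40. Patient owes $1,261.40 (running OOP $1,484.40). Insurer: $2,467 − $1,261.40 = $1,205.60.
#3 ($333): deductible met; 20% of $333 = $66.60. Patient owes $66.60 (running OOP $1,551). Plan pays $333 − $66.60 = $266.40.
#4 ($10,530): deductible met; 20% of $10,530 = $2,106. That would push OOP to $3,657, over the $3,600 cap, so patient pays $3,600 − $1,551 = $2,049. Plan pays $10,530 − $2,049 = $8,481.

$8,481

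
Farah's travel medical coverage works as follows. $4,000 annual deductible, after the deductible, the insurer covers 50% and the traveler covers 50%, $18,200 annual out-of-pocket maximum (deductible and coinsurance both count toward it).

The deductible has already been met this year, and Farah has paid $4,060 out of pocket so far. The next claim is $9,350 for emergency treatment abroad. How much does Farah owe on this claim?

The deductible is already satisfied, so the full bill goes to coinsurance.
Coinsurance: $9,350 × 50% = $4,675.
Year-to-date out-of-pocket becomes $4,060 + $4,675 = $8,735, still under the $18,200 maximum, so no cap applies.

$4,675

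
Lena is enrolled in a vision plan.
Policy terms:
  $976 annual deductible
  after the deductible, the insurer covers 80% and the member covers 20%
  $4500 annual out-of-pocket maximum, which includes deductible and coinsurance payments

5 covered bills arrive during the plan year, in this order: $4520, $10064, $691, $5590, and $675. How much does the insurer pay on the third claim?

$552.80

Claim 1 ($4520): $976 finishes the deductible; $3544 goes to coinsurance; coinsurance $3544 × 20% = $708.80. Member owes $1684.80 (running OOP $1684.80). Insurer: $4520 − $1684.80 = $2835.20.
Claim 2 ($10064): deductible met; 20% of $10064 = $2012.80. Member owes $2012.80 (running OOP $3697.60). Plan pays $10064 − $2012.80 = $8051.20.
Claim 3 ($691): deductible already satisfied, so member's share is 20% × $691 = $138.20. Member pays $138.20; OOP now $3835.80. Plan pays $691 − $138.20 = $552.80.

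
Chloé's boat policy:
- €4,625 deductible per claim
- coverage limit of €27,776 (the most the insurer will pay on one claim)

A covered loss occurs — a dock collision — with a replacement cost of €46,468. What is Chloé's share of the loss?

€18,692

Subtract the deductible: €46,468 − €4,625 = €41,843.
The €27,776 per-incident cap binds; insurer pays €27,776.
Owner's share is the uncovered remainder: €46,468 − €27,776 = €18,692.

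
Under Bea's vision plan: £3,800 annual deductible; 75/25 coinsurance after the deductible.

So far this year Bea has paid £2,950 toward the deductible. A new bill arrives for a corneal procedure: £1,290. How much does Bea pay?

£960

£2,950 of the £3,800 deductible is already met, leaving £850.
After the £850 deductible portion, £1,290 − £850 = £440 is subject to coinsurance.
25% of £440 = £110 falls to the member.
Member responsibility: £850 + £110 = £960.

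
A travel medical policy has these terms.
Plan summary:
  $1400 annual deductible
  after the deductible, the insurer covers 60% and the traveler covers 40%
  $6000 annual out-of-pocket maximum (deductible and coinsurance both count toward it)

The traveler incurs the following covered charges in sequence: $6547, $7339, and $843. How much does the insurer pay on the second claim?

Claim 1 ($6547): $1400 finishes the deductible; $5147 goes to coinsurance; traveler's 40% is $2058.80. Traveler owes $3458.80 (running OOP $3458.80). Insurer: $6547 − $3458.80 = $3088.20.
Claim 2 ($7339): deductible met; 40% of $7339 = $2935.60. That would push OOP to $6394.40, over the $6000 cap, so traveler pays $6000 − $3458.80 = $2541.20. Plan pays $7339 − $2541.20 = $4797.80.

$4797.80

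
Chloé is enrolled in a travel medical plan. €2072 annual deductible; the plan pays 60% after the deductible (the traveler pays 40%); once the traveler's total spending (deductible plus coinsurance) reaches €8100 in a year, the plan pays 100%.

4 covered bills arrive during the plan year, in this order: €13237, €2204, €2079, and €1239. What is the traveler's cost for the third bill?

€680.40

#1 (€13237): €2072 to deductible, leaving €11165; coinsurance €11165 × 40% = €4466. Traveler owes €6538 (running OOP €6538).
#2 (€2204): deductible met; 40% of €2204 = €881.60. Cost to traveler: €881.60. OOP to date €7419.60.
#3 (€2079): deductible met; 40% of €2079 = €831.60. That would push OOP to €8251.20, over the €8100 cap, so traveler pays €8100 − €7419.60 = €680.40.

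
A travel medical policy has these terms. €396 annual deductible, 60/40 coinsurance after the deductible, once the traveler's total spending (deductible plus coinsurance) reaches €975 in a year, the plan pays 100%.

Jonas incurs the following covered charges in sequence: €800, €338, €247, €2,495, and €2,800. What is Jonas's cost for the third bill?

€98.80

Claim 1 (€800): €396 finishes the deductible; €404 goes to coinsurance; traveler's 40% is €161.60. Traveler owes €557.60 (running OOP €557.60).
Claim 2 (€338): deductible met; 40% of €338 = €135.20. Cost to traveler: €135.20. OOP to date €692.80.
Claim 3 (€247): deductible met; 40% of €247 = €98.80. Traveler pays €98.80; OOP now €791.60.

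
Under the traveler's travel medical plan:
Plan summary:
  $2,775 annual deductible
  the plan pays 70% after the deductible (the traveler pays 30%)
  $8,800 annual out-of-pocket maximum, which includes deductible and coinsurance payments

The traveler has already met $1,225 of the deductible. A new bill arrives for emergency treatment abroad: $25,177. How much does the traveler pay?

Remaining deductible: $2,775 − $1,225 = $1,550.
The remaining $23,627 (= $25,177 − $1,550) moves to coinsurance.
30% of $23,627 = $7,088.10 falls to the traveler.
That puts the traveler's cost at $1,550 + $7,088.10 = $8,638.10 before any cap.
Year-to-date out-of-pocket would reach $1,225 + $8,638.10 = $9,863.10, above the $8,800 maximum, so the traveler pays only $8,800 − $1,225 = $7,575.

$7,575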